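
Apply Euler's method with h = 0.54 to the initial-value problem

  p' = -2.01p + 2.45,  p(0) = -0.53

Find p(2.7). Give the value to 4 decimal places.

1.2189

Euler: p_{n+1} = p_n + h·f(t_n, p_n).
t=0.000000, p=-0.530000: f=3.515300 → p ← -0.530000 + 0.54·3.515300 = 1.368262
t=0.540000, p=1.368262: f=-0.300207 → p ← 1.368262 + 0.54·(-0.300207) = 1.206150
t=1.080000, p=1.206150: f=0.025638 → p ← 1.206150 + 0.54·0.025638 = 1.219995
t=1.620000, p=1.219995: f=-0.002189 → p ← 1.219995 + 0.54·(-0.002189) = 1.218812
t=2.160000, p=1.218812: f=0.000187 → p ← 1.218812 + 0.54·0.000187 = 1.218913
p(2.7) ≈ 1.2189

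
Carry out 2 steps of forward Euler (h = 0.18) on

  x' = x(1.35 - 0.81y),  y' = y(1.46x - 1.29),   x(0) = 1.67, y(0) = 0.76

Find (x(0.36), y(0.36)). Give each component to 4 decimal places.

2.0974, 1.1598

Euler on (x,y): x_{n+1} = x_n + h·x', y_{n+1} = y_n + h·y'.
0.000000: (1.670000, 0.760000); f=(1.226448, 0.872632) → (1.890761, 0.917074)
0.180000: (1.890761, 0.917074); f=(1.148014, 1.348567) → (2.097403, 1.159816)
(x(0.36), y(0.36)) ≈ (2.0974, 1.1598)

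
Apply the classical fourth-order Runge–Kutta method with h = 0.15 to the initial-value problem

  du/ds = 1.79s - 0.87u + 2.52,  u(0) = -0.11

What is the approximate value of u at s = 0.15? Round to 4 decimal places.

RK4: k1 = f(s_n, u_n); k2 = f(s_n + h/2, u_n + (h/2)·k1); k3 = f(s_n + h/2, u_n + (h/2)·k2); k4 = f(s_n + h, u_n + h·k3); u_{n+1} = u_n + (h/6)·(k1 + 2k2 + 2k3 + k4).
s=0.000000, u=-0.110000:
  k1 = f(0.000000, -0.110000) = 2.615700
  k2 = f(0.075000, 0.086177) = 2.579276
  k3 = f(0.075000, 0.083446) = 2.581652
  k4 = f(0.150000, 0.277248) = 2.547294
  u ← -0.110000 + (0.15/6)·(k1 + 2k2 + 2k3 + k4) = 0.277121
u(0.15) ≈ 0.2771

0.2771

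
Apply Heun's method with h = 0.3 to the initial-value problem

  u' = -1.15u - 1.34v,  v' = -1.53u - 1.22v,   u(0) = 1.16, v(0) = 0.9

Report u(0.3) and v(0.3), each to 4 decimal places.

0.7027, 0.3708

Heun on (u,v): k1 = f(s_n, state_n); k2 = f(s_n + h, state_n + h·k1); state_{n+1} = state_n + (h/2)·(k1 + k2).
0.000000: (1.160000, 0.900000)
  k1 = (-2.540000, -2.872800)
  predictor → (0.398000, 0.038160)
  k2 = (-0.508834, -0.655495)
  → (0.702675, 0.370756)
(u(0.3), v(0.3)) ≈ (0.7027, 0.3708)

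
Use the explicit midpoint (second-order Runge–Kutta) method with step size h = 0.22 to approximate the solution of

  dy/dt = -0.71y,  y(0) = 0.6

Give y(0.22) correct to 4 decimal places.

Midpoint: k1 = f(t_n, y_n); k2 = f(t_n + h/2, y_n + (h/2)·k1); y_{n+1} = y_n + h·k2.
t=0.000000, y=0.600000:
  k1 = f(0.000000, 0.600000) = -0.426000
  k2 = f(0.110000, 0.553140) = -0.392729
  y ← 0.600000 + 0.22·(-0.392729) = 0.513600
y(0.22) ≈ 0.5136

0.5136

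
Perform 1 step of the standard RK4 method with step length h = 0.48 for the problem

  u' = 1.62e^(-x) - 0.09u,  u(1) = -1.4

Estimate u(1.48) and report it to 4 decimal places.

-1.1188

RK4: k1 = f(x_n, u_n); k2 = f(x_n + h/2, u_n + (h/2)·k1); k3 = f(x_n + h/2, u_n + (h/2)·k2); k4 = f(x_n + h, u_n + h·k3); u_{n+1} = u_n + (h/6)·(k1 + 2k2 + 2k3 + k4).
x=1.000000, u=-1.400000:
  k1 = f(1.000000, -1.400000) = 0.721965
  k2 = f(1.240000, -1.226728) = 0.579208
  k3 = f(1.240000, -1.260990) = 0.582292
  k4 = f(1.480000, -1.120500) = 0.469618
  u ← -1.400000 + (0.48/6)·(k1 + 2k2 + 2k3 + k4) = -1.118833
u(1.48) ≈ -1.1188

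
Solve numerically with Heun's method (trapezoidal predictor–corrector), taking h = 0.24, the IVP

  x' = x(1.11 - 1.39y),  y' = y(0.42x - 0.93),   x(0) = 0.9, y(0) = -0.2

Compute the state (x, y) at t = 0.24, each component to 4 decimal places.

1.2444, -0.1779

Heun on (x,y): k1 = f(t_n, state_n); k2 = f(t_n + h, state_n + h·k1); state_{n+1} = state_n + (h/2)·(k1 + k2).
0.000000: (0.900000, -0.200000)
  k1 = (1.249200, 0.110400)
  predictor → (1.199808, -0.173504)
  k2 = (1.621145, 0.073927)
  → (1.244441, -0.177881)
(x(0.24), y(0.24)) ≈ (1.2444, -0.1779)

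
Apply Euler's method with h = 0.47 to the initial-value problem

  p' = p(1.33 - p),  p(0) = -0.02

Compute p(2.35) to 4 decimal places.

-0.2499

Euler: p_{n+1} = p_n + h·f(t_n, p_n).
t=0.000000, p=-0.020000: f=-0.027000 → p ← -0.020000 + 0.47·(-0.027000) = -0.032690
t=0.470000, p=-0.032690: f=-0.044546 → p ← -0.032690 + 0.47·(-0.044546) = -0.053627
t=0.940000, p=-0.053627: f=-0.074199 → p ← -0.053627 + 0.47·(-0.074199) = -0.088501
t=1.410000, p=-0.088501: f=-0.125538 → p ← -0.088501 + 0.47·(-0.125538) = -0.147503
t=1.880000, p=-0.147503: f=-0.217937 → p ← -0.147503 + 0.47·(-0.217937) = -0.249934
p(2.35) ≈ -0.2499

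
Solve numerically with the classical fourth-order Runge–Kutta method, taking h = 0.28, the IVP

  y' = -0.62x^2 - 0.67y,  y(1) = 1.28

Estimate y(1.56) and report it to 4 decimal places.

RK4: k1 = f(x_n, y_n); k2 = f(x_n + h/2, y_n + (h/2)·k1); k3 = f(x_n + h/2, y_n + (h/2)·k2); k4 = f(x_n + h, y_n + h·k3); y_{n+1} = y_n + (h/6)·(k1 + 2k2 + 2k3 + k4).
x=1.000000, y=1.280000:
  k1 = f(1.000000, 1.280000) = -1.477600
  k2 = f(1.140000, 1.073136) = -1.524753
  k3 = f(1.140000, 1.066535) = -1.520330
  k4 = f(1.280000, 0.854308) = -1.588194
  y ← 1.280000 + (0.28/6)·(k1 + 2k2 + 2k3 + k4) = 0.852722
x=1.280000, y=0.852722:
  k1 = f(1.280000, 0.852722) = -1.587132
  k2 = f(1.420000, 0.630523) = -1.672619
  k3 = f(1.420000, 0.618555) = -1.664600
  k4 = f(1.560000, 0.386634) = -1.767877
  y ← 0.852722 + (0.28/6)·(k1 + 2k2 + 2k3 + k4) = 0.384681
y(1.56) ≈ 0.3847

0.3847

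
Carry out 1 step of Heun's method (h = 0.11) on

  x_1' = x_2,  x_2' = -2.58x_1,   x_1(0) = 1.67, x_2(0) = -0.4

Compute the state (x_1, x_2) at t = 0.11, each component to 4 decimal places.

Heun on (x_1,x_2): k1 = f(t_n, state_n); k2 = f(t_n + h, state_n + h·k1); state_{n+1} = state_n + (h/2)·(k1 + k2).
0.000000: (1.670000, -0.400000)
  k1 = (-0.400000, -4.308600)
  predictor → (1.626000, -0.873946)
  k2 = (-0.873946, -4.195080)
  → (1.599933, -0.867702)
(x_1(0.11), x_2(0.11)) ≈ (1.5999, -0.8677)

1.5999, -0.8677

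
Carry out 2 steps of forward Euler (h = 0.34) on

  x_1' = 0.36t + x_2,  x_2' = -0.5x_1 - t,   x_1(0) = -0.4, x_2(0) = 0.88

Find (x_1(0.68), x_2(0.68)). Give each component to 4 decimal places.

Euler on (x_1,x_2): x_1_{n+1} = x_1_n + h·x_1', x_2_{n+1} = x_2_n + h·x_2'.
0.000000: (-0.400000, 0.880000); f=(0.880000, 0.200000) → (-0.100800, 0.948000)
0.340000: (-0.100800, 0.948000); f=(1.070400, -0.289600) → (0.263136, 0.849536)
(x_1(0.68), x_2(0.68)) ≈ (0.2631, 0.8495)

0.2631, 0.8495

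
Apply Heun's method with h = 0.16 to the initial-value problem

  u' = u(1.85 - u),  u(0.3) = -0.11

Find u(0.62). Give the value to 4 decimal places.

Heun: k1 = f(s_n, u_n); k2 = f(s_n + h, u_n + h·k1); u_{n+1} = u_n + (h/2)·(k1 + k2).
s=0.300000, u=-0.110000:
  k1 = f(0.300000, -0.110000) = -0.215600
  k2 = f(0.460000, -0.144496) = -0.288197
  u ← -0.110000 + (0.16/2)·(-0.215600 + (-0.288197)) = -0.150304
s=0.460000, u=-0.150304:
  k1 = f(0.460000, -0.150304) = -0.300653
  k2 = f(0.620000, -0.198408) = -0.406421
  u ← -0.150304 + (0.16/2)·(-0.300653 + (-0.406421)) = -0.206870
u(0.62) ≈ -0.2069

-0.2069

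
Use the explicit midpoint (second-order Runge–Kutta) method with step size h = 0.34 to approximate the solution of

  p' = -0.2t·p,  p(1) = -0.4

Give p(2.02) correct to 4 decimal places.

Midpoint: k1 = f(t_n, p_n); k2 = f(t_n + h/2, p_n + (h/2)·k1); p_{n+1} = p_n + h·k2.
t=1.000000, p=-0.400000:
  k1 = f(1.000000, -0.400000) = 0.080000
  k2 = f(1.170000, -0.386400) = 0.090418
  p ← -0.400000 + 0.34·0.090418 = -0.369258
t=1.340000, p=-0.369258:
  k1 = f(1.340000, -0.369258) = 0.098961
  k2 = f(1.510000, -0.352435) = 0.106435
  p ← -0.369258 + 0.34·0.106435 = -0.333070
t=1.680000, p=-0.333070:
  k1 = f(1.680000, -0.333070) = 0.111912
  k2 = f(1.850000, -0.314045) = 0.116197
  p ← -0.333070 + 0.34·0.116197 = -0.293563
p(2.02) ≈ -0.2936

-0.2936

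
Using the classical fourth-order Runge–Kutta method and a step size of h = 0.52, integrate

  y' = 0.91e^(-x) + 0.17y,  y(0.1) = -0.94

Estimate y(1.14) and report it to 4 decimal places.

RK4: k1 = f(x_n, y_n); k2 = f(x_n + h/2, y_n + (h/2)·k1); k3 = f(x_n + h/2, y_n + (h/2)·k2); k4 = f(x_n + h, y_n + h·k3); y_{n+1} = y_n + (h/6)·(k1 + 2k2 + 2k3 + k4).
x=0.100000, y=-0.940000:
  k1 = f(0.100000, -0.940000) = 0.663602
  k2 = f(0.360000, -0.767463) = 0.504417
  k3 = f(0.360000, -0.808852) = 0.497381
  k4 = f(0.620000, -0.681362) = 0.373698
  y ← -0.940000 + (0.52/6)·(k1 + 2k2 + 2k3 + k4) = -0.676456
x=0.620000, y=-0.676456:
  k1 = f(0.620000, -0.676456) = 0.374532
  k2 = f(0.880000, -0.579077) = 0.279009
  k3 = f(0.880000, -0.603913) = 0.274787
  k4 = f(1.140000, -0.533566) = 0.200329
  y ← -0.676456 + (0.52/6)·(k1 + 2k2 + 2k3 + k4) = -0.530643
y(1.14) ≈ -0.5306

-0.5306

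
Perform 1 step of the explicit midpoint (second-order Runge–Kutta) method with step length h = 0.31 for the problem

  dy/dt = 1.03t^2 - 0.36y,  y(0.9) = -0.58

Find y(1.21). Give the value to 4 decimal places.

Midpoint: k1 = f(t_n, y_n); k2 = f(t_n + h/2, y_n + (h/2)·k1); y_{n+1} = y_n + h·k2.
t=0.900000, y=-0.580000:
  k1 = f(0.900000, -0.580000) = 1.043100
  k2 = f(1.055000, -0.418319) = 1.297011
  y ← -0.580000 + 0.31·1.297011 = -0.177927
y(1.21) ≈ -0.1779

-0.1779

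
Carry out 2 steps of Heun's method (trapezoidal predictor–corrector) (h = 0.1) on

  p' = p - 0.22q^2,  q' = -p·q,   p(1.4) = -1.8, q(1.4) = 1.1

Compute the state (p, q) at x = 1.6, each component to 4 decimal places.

Heun on (p,q): k1 = f(x_n, state_n); k2 = f(x_n + h, state_n + h·k1); state_{n+1} = state_n + (h/2)·(k1 + k2).
1.400000: (-1.800000, 1.100000)
  k1 = (-2.066200, 1.980000)
  predictor → (-2.006620, 1.298000)
  k2 = (-2.377277, 2.604593)
  → (-2.022174, 1.329230)
1.500000: (-2.022174, 1.329230)
  k1 = (-2.410881, 2.687933)
  predictor → (-2.263262, 1.598023)
  k2 = (-2.825071, 3.616745)
  → (-2.283971, 1.644464)
(p(1.6), q(1.6)) ≈ (-2.2840, 1.6445)

-2.2840, 1.6445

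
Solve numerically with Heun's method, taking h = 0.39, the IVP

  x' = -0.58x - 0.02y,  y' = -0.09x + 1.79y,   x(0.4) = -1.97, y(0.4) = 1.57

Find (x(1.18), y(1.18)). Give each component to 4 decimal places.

Heun on (x,y): k1 = f(t_n, state_n); k2 = f(t_n + h, state_n + h·k1); state_{n+1} = state_n + (h/2)·(k1 + k2).
0.400000: (-1.970000, 1.570000)
  k1 = (1.111200, 2.987600)
  predictor → (-1.536632, 2.735164)
  k2 = (0.836543, 5.034240)
  → (-1.590190, 3.134259)
0.790000: (-1.590190, 3.134259)
  k1 = (0.859625, 5.753441)
  predictor → (-1.254936, 5.378101)
  k2 = (0.620301, 9.739744)
  → (-1.301604, 6.155430)
(x(1.18), y(1.18)) ≈ (-1.3016, 6.1554)

-1.3016, 6.1554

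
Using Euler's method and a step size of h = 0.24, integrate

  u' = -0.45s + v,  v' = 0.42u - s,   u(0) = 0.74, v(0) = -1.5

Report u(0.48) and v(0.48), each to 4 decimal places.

Euler on (u,v): u_{n+1} = u_n + h·u', v_{n+1} = v_n + h·v'.
0.000000: (0.740000, -1.500000); f=(-1.500000, 0.310800) → (0.380000, -1.425408)
0.240000: (0.380000, -1.425408); f=(-1.533408, -0.080400) → (0.011982, -1.444704)
(u(0.48), v(0.48)) ≈ (0.0120, -1.4447)

0.0120, -1.4447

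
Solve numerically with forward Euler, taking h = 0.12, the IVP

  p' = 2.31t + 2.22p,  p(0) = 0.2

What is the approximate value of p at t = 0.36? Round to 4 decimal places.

0.5149

Euler: p_{n+1} = p_n + h·f(t_n, p_n).
t=0.000000, p=0.200000: f=0.444000 → p ← 0.200000 + 0.12·0.444000 = 0.253280
t=0.120000, p=0.253280: f=0.839482 → p ← 0.253280 + 0.12·0.839482 = 0.354018
t=0.240000, p=0.354018: f=1.340319 → p ← 0.354018 + 0.12·1.340319 = 0.514856
p(0.36) ≈ 0.5149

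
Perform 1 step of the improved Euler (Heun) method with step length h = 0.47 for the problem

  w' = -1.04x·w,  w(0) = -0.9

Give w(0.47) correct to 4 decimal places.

Heun: k1 = f(x_n, w_n); k2 = f(x_n + h, w_n + h·k1); w_{n+1} = w_n + (h/2)·(k1 + k2).
x=0.000000, w=-0.900000:
  k1 = f(0.000000, -0.900000) = 0.000000
  k2 = f(0.470000, -0.900000) = 0.439920
  w ← -0.900000 + (0.47/2)·(0.000000 + 0.439920) = -0.796619
w(0.47) ≈ -0.7966

-0.7966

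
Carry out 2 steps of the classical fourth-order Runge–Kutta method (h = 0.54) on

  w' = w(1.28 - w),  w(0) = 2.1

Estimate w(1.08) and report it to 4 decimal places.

RK4: k1 = f(t_n, w_n); k2 = f(t_n + h/2, w_n + (h/2)·k1); k3 = f(t_n + h/2, w_n + (h/2)·k2); k4 = f(t_n + h, w_n + h·k3); w_{n+1} = w_n + (h/6)·(k1 + 2k2 + 2k3 + k4).
t=0.000000, w=2.100000:
  k1 = f(0.000000, 2.100000) = -1.722000
  k2 = f(0.270000, 1.635060) = -0.580544
  k3 = f(0.270000, 1.943253) = -1.288868
  k4 = f(0.540000, 1.404011) = -0.174113
  w ← 2.100000 + (0.54/6)·(k1 + 2k2 + 2k3 + k4) = 1.592856
t=0.540000, w=1.592856:
  k1 = f(0.540000, 1.592856) = -0.498334
  k2 = f(0.810000, 1.458305) = -0.260024
  k3 = f(0.810000, 1.522649) = -0.369469
  k4 = f(1.080000, 1.393342) = -0.157924
  w ← 1.592856 + (0.54/6)·(k1 + 2k2 + 2k3 + k4) = 1.420484
w(1.08) ≈ 1.4205

1.4205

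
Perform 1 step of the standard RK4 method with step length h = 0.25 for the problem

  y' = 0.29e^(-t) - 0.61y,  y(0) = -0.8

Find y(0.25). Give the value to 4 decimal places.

-0.6275

RK4: k1 = f(t_n, y_n); k2 = f(t_n + h/2, y_n + (h/2)·k1); k3 = f(t_n + h/2, y_n + (h/2)·k2); k4 = f(t_n + h, y_n + h·k3); y_{n+1} = y_n + (h/6)·(k1 + 2k2 + 2k3 + k4).
t=0.000000, y=-0.800000:
  k1 = f(0.000000, -0.800000) = 0.778000
  k2 = f(0.125000, -0.702750) = 0.684602
  k3 = f(0.125000, -0.714425) = 0.691723
  k4 = f(0.250000, -0.627069) = 0.608364
  y ← -0.800000 + (0.25/6)·(k1 + 2k2 + 2k3 + k4) = -0.627541
y(0.25) ≈ -0.6275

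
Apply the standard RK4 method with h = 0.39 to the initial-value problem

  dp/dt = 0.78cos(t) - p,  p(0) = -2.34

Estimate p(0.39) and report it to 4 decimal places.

-1.3396

RK4: k1 = f(t_n, p_n); k2 = f(t_n + h/2, p_n + (h/2)·k1); k3 = f(t_n + h/2, p_n + (h/2)·k2); k4 = f(t_n + h, p_n + h·k3); p_{n+1} = p_n + (h/6)·(k1 + 2k2 + 2k3 + k4).
t=0.000000, p=-2.340000:
  k1 = f(0.000000, -2.340000) = 3.120000
  k2 = f(0.195000, -1.731600) = 2.496817
  k3 = f(0.195000, -1.853121) = 2.618338
  k4 = f(0.390000, -1.318848) = 2.040277
  p ← -2.340000 + (0.39/6)·(k1 + 2k2 + 2k3 + k4) = -1.339612
p(0.39) ≈ -1.3396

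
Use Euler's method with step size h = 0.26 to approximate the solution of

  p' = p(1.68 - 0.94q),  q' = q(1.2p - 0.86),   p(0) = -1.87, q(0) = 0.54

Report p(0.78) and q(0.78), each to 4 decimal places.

Euler on (p,q): p_{n+1} = p_n + h·p', q_{n+1} = q_n + h·q'.
0.000000: (-1.870000, 0.540000); f=(-2.192388, -1.676160) → (-2.440021, 0.104198)
0.260000: (-2.440021, 0.104198); f=(-3.860244, -0.394706) → (-3.443684, 0.001575)
0.520000: (-3.443684, 0.001575); f=(-5.780292, -0.007862) → (-4.946560, -0.000469)
(p(0.78), q(0.78)) ≈ (-4.9466, -0.0005)

-4.9466, -0.0005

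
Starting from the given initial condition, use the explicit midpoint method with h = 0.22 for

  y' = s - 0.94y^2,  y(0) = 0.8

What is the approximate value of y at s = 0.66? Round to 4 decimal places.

Midpoint: k1 = f(s_n, y_n); k2 = f(s_n + h/2, y_n + (h/2)·k1); y_{n+1} = y_n + h·k2.
s=0.000000, y=0.800000:
  k1 = f(0.000000, 0.800000) = -0.601600
  k2 = f(0.110000, 0.733824) = -0.396188
  y ← 0.800000 + 0.22·(-0.396188) = 0.712839
s=0.220000, y=0.712839:
  k1 = f(0.220000, 0.712839) = -0.257651
  k2 = f(0.330000, 0.684497) = -0.110424
  y ← 0.712839 + 0.22·(-0.110424) = 0.688545
s=0.440000, y=0.688545:
  k1 = f(0.440000, 0.688545) = -0.005649
  k2 = f(0.550000, 0.687924) = 0.105155
  y ← 0.688545 + 0.22·0.105155 = 0.711679
y(0.66) ≈ 0.7117

0.7117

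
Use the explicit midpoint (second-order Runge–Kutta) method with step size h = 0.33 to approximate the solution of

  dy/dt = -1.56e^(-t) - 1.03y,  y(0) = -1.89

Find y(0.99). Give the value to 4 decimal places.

-1.2395

Midpoint: k1 = f(t_n, y_n); k2 = f(t_n + h/2, y_n + (h/2)·k1); y_{n+1} = y_n + h·k2.
t=0.000000, y=-1.890000:
  k1 = f(0.000000, -1.890000) = 0.386700
  k2 = f(0.165000, -1.826194) = 0.558266
  y ← -1.890000 + 0.33·0.558266 = -1.705772
t=0.330000, y=-1.705772:
  k1 = f(0.330000, -1.705772) = 0.635424
  k2 = f(0.495000, -1.600927) = 0.698024
  y ← -1.705772 + 0.33·0.698024 = -1.475424
t=0.660000, y=-1.475424:
  k1 = f(0.660000, -1.475424) = 0.713399
  k2 = f(0.825000, -1.357713) = 0.714798
  y ← -1.475424 + 0.33·0.714798 = -1.239541
y(0.99) ≈ -1.2395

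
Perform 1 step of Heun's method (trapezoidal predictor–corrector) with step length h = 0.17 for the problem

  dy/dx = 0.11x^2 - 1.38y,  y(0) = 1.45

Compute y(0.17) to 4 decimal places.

1.1500

Heun: k1 = f(x_n, y_n); k2 = f(x_n + h, y_n + h·k1); y_{n+1} = y_n + (h/2)·(k1 + k2).
x=0.000000, y=1.450000:
  k1 = f(0.000000, 1.450000) = -2.001000
  k2 = f(0.170000, 1.109830) = -1.528386
  y ← 1.450000 + (0.17/2)·(-2.001000 + (-1.528386)) = 1.150002
y(0.17) ≈ 1.1500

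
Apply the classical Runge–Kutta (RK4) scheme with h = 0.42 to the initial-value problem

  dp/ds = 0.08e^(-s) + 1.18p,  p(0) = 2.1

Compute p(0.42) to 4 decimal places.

RK4: k1 = f(s_n, p_n); k2 = f(s_n + h/2, p_n + (h/2)·k1); k3 = f(s_n + h/2, p_n + (h/2)·k2); k4 = f(s_n + h, p_n + h·k3); p_{n+1} = p_n + (h/6)·(k1 + 2k2 + 2k3 + k4).
s=0.000000, p=2.100000:
  k1 = f(0.000000, 2.100000) = 2.558000
  k2 = f(0.210000, 2.637180) = 3.176719
  k3 = f(0.210000, 2.767111) = 3.330038
  k4 = f(0.420000, 3.498616) = 4.180930
  p ← 2.100000 + (0.42/6)·(k1 + 2k2 + 2k3 + k4) = 3.482671
p(0.42) ≈ 3.4827

3.4827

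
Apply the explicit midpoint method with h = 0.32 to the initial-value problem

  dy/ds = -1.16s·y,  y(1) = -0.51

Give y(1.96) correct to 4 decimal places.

Midpoint: k1 = f(s_n, y_n); k2 = f(s_n + h/2, y_n + (h/2)·k1); y_{n+1} = y_n + h·k2.
s=1.000000, y=-0.510000:
  k1 = f(1.000000, -0.510000) = 0.591600
  k2 = f(1.160000, -0.415344) = 0.558887
  y ← -0.510000 + 0.32·0.558887 = -0.331156
s=1.320000, y=-0.331156:
  k1 = f(1.320000, -0.331156) = 0.507066
  k2 = f(1.480000, -0.250026) = 0.429244
  y ← -0.331156 + 0.32·0.429244 = -0.193798
s=1.640000, y=-0.193798:
  k1 = f(1.640000, -0.193798) = 0.368682
  k2 = f(1.800000, -0.134809) = 0.281481
  y ← -0.193798 + 0.32·0.281481 = -0.103724
y(1.96) ≈ -0.1037

-0.1037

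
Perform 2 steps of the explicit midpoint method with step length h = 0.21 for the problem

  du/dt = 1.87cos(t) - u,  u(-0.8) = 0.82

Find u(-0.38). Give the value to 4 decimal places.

Midpoint: k1 = f(t_n, u_n); k2 = f(t_n + h/2, u_n + (h/2)·k1); u_{n+1} = u_n + h·k2.
t=-0.800000, u=0.820000:
  k1 = f(-0.800000, 0.820000) = 0.482842
  k2 = f(-0.695000, 0.870698) = 0.565562
  u ← 0.820000 + 0.21·0.565562 = 0.938768
t=-0.590000, u=0.938768:
  k1 = f(-0.590000, 0.938768) = 0.615091
  k2 = f(-0.485000, 1.003353) = 0.650990
  u ← 0.938768 + 0.21·0.650990 = 1.075476
u(-0.38) ≈ 1.0755

1.0755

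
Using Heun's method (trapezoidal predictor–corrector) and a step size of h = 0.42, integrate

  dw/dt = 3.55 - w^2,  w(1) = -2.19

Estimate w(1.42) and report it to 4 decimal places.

Heun: k1 = f(t_n, w_n); k2 = f(t_n + h, w_n + h·k1); w_{n+1} = w_n + (h/2)·(k1 + k2).
t=1.000000, w=-2.190000:
  k1 = f(1.000000, -2.190000) = -1.246100
  k2 = f(1.420000, -2.713362) = -3.812333
  w ← -2.190000 + (0.42/2)·(-1.246100 + (-3.812333)) = -3.252271
w(1.42) ≈ -3.2523

-3.2523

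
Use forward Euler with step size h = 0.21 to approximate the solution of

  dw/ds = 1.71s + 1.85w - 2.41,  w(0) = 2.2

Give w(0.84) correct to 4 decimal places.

Euler: w_{n+1} = w_n + h·f(s_n, w_n).
s=0.000000, w=2.200000: f=1.660000 → w ← 2.200000 + 0.21·1.660000 = 2.548600
s=0.210000, w=2.548600: f=2.664010 → w ← 2.548600 + 0.21·2.664010 = 3.108042
s=0.420000, w=3.108042: f=4.058078 → w ← 3.108042 + 0.21·4.058078 = 3.960238
s=0.630000, w=3.960238: f=5.993741 → w ← 3.960238 + 0.21·5.993741 = 5.218924
w(0.84) ≈ 5.2189

5.2189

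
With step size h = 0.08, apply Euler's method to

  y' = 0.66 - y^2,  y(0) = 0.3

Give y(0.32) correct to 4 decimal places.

Euler: y_{n+1} = y_n + h·f(s_n, y_n).
s=0.000000, y=0.300000: f=0.570000 → y ← 0.300000 + 0.08·0.570000 = 0.345600
s=0.080000, y=0.345600: f=0.540561 → y ← 0.345600 + 0.08·0.540561 = 0.388845
s=0.160000, y=0.388845: f=0.508800 → y ← 0.388845 + 0.08·0.508800 = 0.429549
s=0.240000, y=0.429549: f=0.475488 → y ← 0.429549 + 0.08·0.475488 = 0.467588
y(0.32) ≈ 0.4676

0.4676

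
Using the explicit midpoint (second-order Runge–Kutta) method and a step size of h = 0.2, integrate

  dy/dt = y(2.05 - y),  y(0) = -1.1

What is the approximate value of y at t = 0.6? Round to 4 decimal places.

Midpoint: k1 = f(t_n, y_n); k2 = f(t_n + h/2, y_n + (h/2)·k1); y_{n+1} = y_n + h·k2.
t=0.000000, y=-1.100000:
  k1 = f(0.000000, -1.100000) = -3.465000
  k2 = f(0.100000, -1.446500) = -5.057687
  y ← -1.100000 + 0.2·(-5.057687) = -2.111537
t=0.200000, y=-2.111537:
  k1 = f(0.200000, -2.111537) = -8.787242
  k2 = f(0.300000, -2.990262) = -15.071701
  y ← -2.111537 + 0.2·(-15.071701) = -5.125878
t=0.400000, y=-5.125878:
  k1 = f(0.400000, -5.125878) = -36.782672
  k2 = f(0.500000, -8.804145) = -95.561464
  y ← -5.125878 + 0.2·(-95.561464) = -24.238170
y(0.6) ≈ -24.2382

-24.2382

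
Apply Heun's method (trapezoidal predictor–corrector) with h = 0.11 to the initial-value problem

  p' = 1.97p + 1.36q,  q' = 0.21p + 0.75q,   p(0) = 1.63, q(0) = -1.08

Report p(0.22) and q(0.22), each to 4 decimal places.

Heun on (p,q): k1 = f(t_n, state_n); k2 = f(t_n + h, state_n + h·k1); state_{n+1} = state_n + (h/2)·(k1 + k2).
0.000000: (1.630000, -1.080000)
  k1 = (1.742300, -0.467700)
  predictor → (1.821653, -1.131447)
  k2 = (2.049888, -0.466038)
  → (1.838570, -1.131356)
0.110000: (1.838570, -1.131356)
  k1 = (2.083340, -0.462417)
  predictor → (2.067738, -1.182221)
  k2 = (2.465622, -0.452441)
  → (2.088763, -1.181673)
(p(0.22), q(0.22)) ≈ (2.0888, -1.1817)

2.0888, -1.1817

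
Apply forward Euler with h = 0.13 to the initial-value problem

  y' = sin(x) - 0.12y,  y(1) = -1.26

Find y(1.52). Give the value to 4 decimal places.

-0.7152

Euler: y_{n+1} = y_n + h·f(x_n, y_n).
x=1.000000, y=-1.260000: f=0.992671 → y ← -1.260000 + 0.13·0.992671 = -1.130953
x=1.130000, y=-1.130953: f=1.040127 → y ← -1.130953 + 0.13·1.040127 = -0.995736
x=1.260000, y=-0.995736: f=1.071579 → y ← -0.995736 + 0.13·1.071579 = -0.856431
x=1.390000, y=-0.856431: f=1.086473 → y ← -0.856431 + 0.13·1.086473 = -0.715190
y(1.52) ≈ -0.7152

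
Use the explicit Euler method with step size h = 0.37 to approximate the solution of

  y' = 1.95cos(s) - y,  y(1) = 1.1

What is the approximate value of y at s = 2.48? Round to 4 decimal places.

-0.1191

Euler: y_{n+1} = y_n + h·f(s_n, y_n).
s=1.000000, y=1.100000: f=-0.046411 → y ← 1.100000 + 0.37·(-0.046411) = 1.082828
s=1.370000, y=1.082828: f=-0.693901 → y ← 1.082828 + 0.37·(-0.693901) = 0.826085
s=1.740000, y=0.826085: f=-1.154460 → y ← 0.826085 + 0.37·(-1.154460) = 0.398935
s=2.110000, y=0.398935: f=-1.400168 → y ← 0.398935 + 0.37·(-1.400168) = -0.119127
y(2.48) ≈ -0.1191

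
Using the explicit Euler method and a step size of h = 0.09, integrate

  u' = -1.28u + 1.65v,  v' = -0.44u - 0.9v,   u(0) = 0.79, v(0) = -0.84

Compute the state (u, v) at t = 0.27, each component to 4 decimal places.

Euler on (u,v): u_{n+1} = u_n + h·u', v_{n+1} = v_n + h·v'.
0.000000: (0.790000, -0.840000); f=(-2.397200, 0.408400) → (0.574252, -0.803244)
0.090000: (0.574252, -0.803244); f=(-2.060395, 0.470249) → (0.388816, -0.760922)
0.180000: (0.388816, -0.760922); f=(-1.753206, 0.513750) → (0.231028, -0.714684)
(u(0.27), v(0.27)) ≈ (0.2310, -0.7147)

0.2310, -0.7147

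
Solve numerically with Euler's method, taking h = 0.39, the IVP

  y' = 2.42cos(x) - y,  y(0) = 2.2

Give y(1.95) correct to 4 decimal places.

0.9991

Euler: y_{n+1} = y_n + h·f(x_n, y_n).
x=0.000000, y=2.200000: f=0.220000 → y ← 2.200000 + 0.39·0.220000 = 2.285800
x=0.390000, y=2.285800: f=-0.047520 → y ← 2.285800 + 0.39·(-0.047520) = 2.267267
x=0.780000, y=2.267267: f=-0.546856 → y ← 2.267267 + 0.39·(-0.546856) = 2.053993
x=1.170000, y=2.053993: f=-1.109826 → y ← 2.053993 + 0.39·(-1.109826) = 1.621161
x=1.560000, y=1.621161: f=-1.595034 → y ← 1.621161 + 0.39·(-1.595034) = 0.999098
y(1.95) ≈ 0.9991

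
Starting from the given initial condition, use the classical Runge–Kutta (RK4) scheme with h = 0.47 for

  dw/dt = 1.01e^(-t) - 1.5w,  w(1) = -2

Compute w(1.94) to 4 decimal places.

RK4: k1 = f(t_n, w_n); k2 = f(t_n + h/2, w_n + (h/2)·k1); k3 = f(t_n + h/2, w_n + (h/2)·k2); k4 = f(t_n + h, w_n + h·k3); w_{n+1} = w_n + (h/6)·(k1 + 2k2 + 2k3 + k4).
t=1.000000, w=-2.000000:
  k1 = f(1.000000, -2.000000) = 3.371558
  k2 = f(1.235000, -1.207684) = 2.105269
  k3 = f(1.235000, -1.505262) = 2.551636
  k4 = f(1.470000, -0.800731) = 1.433321
  w ← -2.000000 + (0.47/6)·(k1 + 2k2 + 2k3 + k4) = -0.894036
t=1.470000, w=-0.894036:
  k1 = f(1.470000, -0.894036) = 1.573279
  k2 = f(1.705000, -0.524316) = 0.970063
  k3 = f(1.705000, -0.666071) = 1.182697
  k4 = f(1.940000, -0.338169) = 0.652394
  w ← -0.894036 + (0.47/6)·(k1 + 2k2 + 2k3 + k4) = -0.382426
w(1.94) ≈ -0.3824

-0.3824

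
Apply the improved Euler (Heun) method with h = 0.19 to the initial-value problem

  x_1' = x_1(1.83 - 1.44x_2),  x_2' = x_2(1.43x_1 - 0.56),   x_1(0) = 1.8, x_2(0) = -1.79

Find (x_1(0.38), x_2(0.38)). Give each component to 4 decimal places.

16.5694, -12.4968

Heun on (x_1,x_2): k1 = f(t_n, state_n); k2 = f(t_n + h, state_n + h·k1); state_{n+1} = state_n + (h/2)·(k1 + k2).
0.000000: (1.800000, -1.790000)
  k1 = (7.933680, -3.605060)
  predictor → (3.307399, -2.474961)
  k2 = (17.839927, -10.319552)
  → (4.248493, -3.112838)
0.190000: (4.248493, -3.112838)
  k1 = (26.818554, -17.168375)
  predictor → (9.344018, -6.374829)
  k2 = (102.875342, -81.610219)
  → (16.569413, -12.496805)
(x_1(0.38), x_2(0.38)) ≈ (16.5694, -12.4968)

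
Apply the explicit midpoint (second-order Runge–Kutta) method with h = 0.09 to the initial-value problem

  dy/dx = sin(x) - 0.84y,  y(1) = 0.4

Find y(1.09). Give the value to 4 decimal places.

Midpoint: k1 = f(x_n, y_n); k2 = f(x_n + h/2, y_n + (h/2)·k1); y_{n+1} = y_n + h·k2.
x=1.000000, y=0.400000:
  k1 = f(1.000000, 0.400000) = 0.505471
  k2 = f(1.045000, 0.422746) = 0.509818
  y ← 0.400000 + 0.09·0.509818 = 0.445884
y(1.09) ≈ 0.4459

0.4459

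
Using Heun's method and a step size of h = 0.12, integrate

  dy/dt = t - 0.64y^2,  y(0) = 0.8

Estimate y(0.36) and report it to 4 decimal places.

0.7345

Heun: k1 = f(t_n, y_n); k2 = f(t_n + h, y_n + h·k1); y_{n+1} = y_n + (h/2)·(k1 + k2).
t=0.000000, y=0.800000:
  k1 = f(0.000000, 0.800000) = -0.409600
  k2 = f(0.120000, 0.750848) = -0.240815
  y ← 0.800000 + (0.12/2)·(-0.409600 + (-0.240815)) = 0.760975
t=0.120000, y=0.760975:
  k1 = f(0.120000, 0.760975) = -0.250613
  k2 = f(0.240000, 0.730902) = -0.101899
  y ← 0.760975 + (0.12/2)·(-0.250613 + (-0.101899)) = 0.739824
t=0.240000, y=0.739824:
  k1 = f(0.240000, 0.739824) = -0.110298
  k2 = f(0.360000, 0.726589) = 0.022124
  y ← 0.739824 + (0.12/2)·(-0.110298 + 0.022124) = 0.734534
y(0.36) ≈ 0.7345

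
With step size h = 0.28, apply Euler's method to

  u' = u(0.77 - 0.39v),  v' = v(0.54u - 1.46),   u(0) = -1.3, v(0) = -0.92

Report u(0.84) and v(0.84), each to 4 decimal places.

Euler on (u,v): u_{n+1} = u_n + h·u', v_{n+1} = v_n + h·v'.
0.000000: (-1.300000, -0.920000); f=(-1.467440, 1.989040) → (-1.710883, -0.363069)
0.280000: (-1.710883, -0.363069); f=(-1.559636, 0.865511) → (-2.147581, -0.120726)
0.560000: (-2.147581, -0.120726); f=(-1.754752, 0.316264) → (-2.638912, -0.032172)
(u(0.84), v(0.84)) ≈ (-2.6389, -0.0322)

-2.6389, -0.0322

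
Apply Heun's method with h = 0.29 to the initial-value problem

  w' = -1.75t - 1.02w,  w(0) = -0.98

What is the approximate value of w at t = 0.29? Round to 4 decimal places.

-0.8066

Heun: k1 = f(t_n, w_n); k2 = f(t_n + h, w_n + h·k1); w_{n+1} = w_n + (h/2)·(k1 + k2).
t=0.000000, w=-0.980000:
  k1 = f(0.000000, -0.980000) = 0.999600
  k2 = f(0.290000, -0.690116) = 0.196418
  w ← -0.980000 + (0.29/2)·(0.999600 + 0.196418) = -0.806577
w(0.29) ≈ -0.8066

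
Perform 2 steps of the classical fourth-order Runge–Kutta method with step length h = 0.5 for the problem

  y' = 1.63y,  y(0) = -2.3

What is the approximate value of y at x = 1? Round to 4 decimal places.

RK4: k1 = f(x_n, y_n); k2 = f(x_n + h/2, y_n + (h/2)·k1); k3 = f(x_n + h/2, y_n + (h/2)·k2); k4 = f(x_n + h, y_n + h·k3); y_{n+1} = y_n + (h/6)·(k1 + 2k2 + 2k3 + k4).
x=0.000000, y=-2.300000:
  k1 = f(0.000000, -2.300000) = -3.749000
  k2 = f(0.250000, -3.237250) = -5.276717
  k3 = f(0.250000, -3.619179) = -5.899262
  k4 = f(0.500000, -5.249631) = -8.556899
  y ← -2.300000 + (0.5/6)·(k1 + 2k2 + 2k3 + k4) = -5.188155
x=0.500000, y=-5.188155:
  k1 = f(0.500000, -5.188155) = -8.456692
  k2 = f(0.750000, -7.302328) = -11.902795
  k3 = f(0.750000, -8.163854) = -13.307081
  k4 = f(1.000000, -11.841696) = -19.301964
  y ← -5.188155 + (0.5/6)·(k1 + 2k2 + 2k3 + k4) = -11.703022
y(1) ≈ -11.7030

-11.7030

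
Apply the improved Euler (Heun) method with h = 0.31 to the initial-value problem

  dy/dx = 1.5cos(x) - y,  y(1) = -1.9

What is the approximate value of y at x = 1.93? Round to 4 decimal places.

-0.7515

Heun: k1 = f(x_n, y_n); k2 = f(x_n + h, y_n + h·k1); y_{n+1} = y_n + (h/2)·(k1 + k2).
x=1.000000, y=-1.900000:
  k1 = f(1.000000, -1.900000) = 2.710453
  k2 = f(1.310000, -1.059759) = 1.446534
  y ← -1.900000 + (0.31/2)·(2.710453 + 1.446534) = -1.255667
x=1.310000, y=-1.255667:
  k1 = f(1.310000, -1.255667) = 1.642442
  k2 = f(1.620000, -0.746510) = 0.672734
  y ← -1.255667 + (0.31/2)·(1.642442 + 0.672734) = -0.896815
x=1.620000, y=-0.896815:
  k1 = f(1.620000, -0.896815) = 0.823039
  k2 = f(1.930000, -0.641673) = 0.114379
  y ← -0.896815 + (0.31/2)·(0.823039 + 0.114379) = -0.751515
y(1.93) ≈ -0.7515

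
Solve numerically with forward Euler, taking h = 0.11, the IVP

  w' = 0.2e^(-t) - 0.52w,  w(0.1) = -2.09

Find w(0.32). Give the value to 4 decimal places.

Euler: w_{n+1} = w_n + h·f(t_n, w_n).
t=0.100000, w=-2.090000: f=1.267767 → w ← -2.090000 + 0.11·1.267767 = -1.950546
t=0.210000, w=-1.950546: f=1.176401 → w ← -1.950546 + 0.11·1.176401 = -1.821142
w(0.32) ≈ -1.8211

-1.8211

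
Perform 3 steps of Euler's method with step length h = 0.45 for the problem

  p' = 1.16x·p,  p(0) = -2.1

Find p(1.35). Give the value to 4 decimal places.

-3.8116

Euler: p_{n+1} = p_n + h·f(x_n, p_n).
x=0.000000, p=-2.100000: f=0.000000 → p ← -2.100000 + 0.45·0.000000 = -2.100000
x=0.450000, p=-2.100000: f=-1.096200 → p ← -2.100000 + 0.45·(-1.096200) = -2.593290
x=0.900000, p=-2.593290: f=-2.707395 → p ← -2.593290 + 0.45·(-2.707395) = -3.811618
p(1.35) ≈ -3.8116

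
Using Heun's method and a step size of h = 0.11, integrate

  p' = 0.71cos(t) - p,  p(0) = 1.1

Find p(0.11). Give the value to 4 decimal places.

Heun: k1 = f(t_n, p_n); k2 = f(t_n + h, p_n + h·k1); p_{n+1} = p_n + (h/2)·(k1 + k2).
t=0.000000, p=1.100000:
  k1 = f(0.000000, 1.100000) = -0.390000
  k2 = f(0.110000, 1.057100) = -0.351391
  p ← 1.100000 + (0.11/2)·(-0.390000 + (-0.351391)) = 1.059223
p(0.11) ≈ 1.0592

1.0592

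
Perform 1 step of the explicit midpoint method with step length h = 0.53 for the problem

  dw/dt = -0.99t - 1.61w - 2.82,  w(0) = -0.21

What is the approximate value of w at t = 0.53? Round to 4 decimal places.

Midpoint: k1 = f(t_n, w_n); k2 = f(t_n + h/2, w_n + (h/2)·k1); w_{n+1} = w_n + h·k2.
t=0.000000, w=-0.210000:
  k1 = f(0.000000, -0.210000) = -2.481900
  k2 = f(0.265000, -0.867703) = -1.685347
  w ← -0.210000 + 0.53·(-1.685347) = -1.103234
w(0.53) ≈ -1.1032

-1.1032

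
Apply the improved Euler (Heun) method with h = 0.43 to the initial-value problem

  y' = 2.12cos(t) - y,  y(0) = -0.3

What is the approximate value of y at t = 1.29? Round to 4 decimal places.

Heun: k1 = f(t_n, y_n); k2 = f(t_n + h, y_n + h·k1); y_{n+1} = y_n + (h/2)·(k1 + k2).
t=0.000000, y=-0.300000:
  k1 = f(0.000000, -0.300000) = 2.420000
  k2 = f(0.430000, 0.740600) = 1.186407
  y ← -0.300000 + (0.43/2)·(2.420000 + 1.186407) = 0.475378
t=0.430000, y=0.475378:
  k1 = f(0.430000, 0.475378) = 1.451630
  k2 = f(0.860000, 1.099578) = 0.283589
  y ← 0.475378 + (0.43/2)·(1.451630 + 0.283589) = 0.848450
t=0.860000, y=0.848450:
  k1 = f(0.860000, 0.848450) = 0.534718
  k2 = f(1.290000, 1.078378) = -0.490882
  y ← 0.848450 + (0.43/2)·(0.534718 + (-0.490882)) = 0.857874
y(1.29) ≈ 0.8579

0.8579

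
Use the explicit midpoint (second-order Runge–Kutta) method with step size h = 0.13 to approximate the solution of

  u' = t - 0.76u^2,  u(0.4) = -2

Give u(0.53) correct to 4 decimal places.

-2.4055

Midpoint: k1 = f(t_n, u_n); k2 = f(t_n + h/2, u_n + (h/2)·k1); u_{n+1} = u_n + h·k2.
t=0.400000, u=-2.000000:
  k1 = f(0.400000, -2.000000) = -2.640000
  k2 = f(0.465000, -2.171600) = -3.119043
  u ← -2.000000 + 0.13·(-3.119043) = -2.405476
u(0.53) ≈ -2.4055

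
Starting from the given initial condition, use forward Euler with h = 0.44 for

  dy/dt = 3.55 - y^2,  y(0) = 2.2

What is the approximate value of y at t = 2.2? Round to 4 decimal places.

1.8425

Euler: y_{n+1} = y_n + h·f(t_n, y_n).
t=0.000000, y=2.200000: f=-1.290000 → y ← 2.200000 + 0.44·(-1.290000) = 1.632400
t=0.440000, y=1.632400: f=0.885270 → y ← 1.632400 + 0.44·0.885270 = 2.021919
t=0.880000, y=2.021919: f=-0.538156 → y ← 2.021919 + 0.44·(-0.538156) = 1.785130
t=1.320000, y=1.785130: f=0.363310 → y ← 1.785130 + 0.44·0.363310 = 1.944987
t=1.760000, y=1.944987: f=-0.232973 → y ← 1.944987 + 0.44·(-0.232973) = 1.842478
y(2.2) ≈ 1.8425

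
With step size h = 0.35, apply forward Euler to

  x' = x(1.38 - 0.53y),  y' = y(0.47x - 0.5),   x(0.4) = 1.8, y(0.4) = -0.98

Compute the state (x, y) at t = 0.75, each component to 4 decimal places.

Euler on (x,y): x_{n+1} = x_n + h·x', y_{n+1} = y_n + h·y'.
0.400000: (1.800000, -0.980000); f=(3.418920, -0.339080) → (2.996622, -1.098678)
(x(0.75), y(0.75)) ≈ (2.9966, -1.0987)

2.9966, -1.0987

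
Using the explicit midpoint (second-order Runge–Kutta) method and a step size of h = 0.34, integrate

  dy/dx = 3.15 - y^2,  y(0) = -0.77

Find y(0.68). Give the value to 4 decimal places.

1.1234

Midpoint: k1 = f(x_n, y_n); k2 = f(x_n + h/2, y_n + (h/2)·k1); y_{n+1} = y_n + h·k2.
x=0.000000, y=-0.770000:
  k1 = f(0.000000, -0.770000) = 2.557100
  k2 = f(0.170000, -0.335293) = 3.037579
  y ← -0.770000 + 0.34·3.037579 = 0.262777
x=0.340000, y=0.262777:
  k1 = f(0.340000, 0.262777) = 3.080948
  k2 = f(0.510000, 0.786538) = 2.531358
  y ← 0.262777 + 0.34·2.531358 = 1.123438
y(0.68) ≈ 1.1234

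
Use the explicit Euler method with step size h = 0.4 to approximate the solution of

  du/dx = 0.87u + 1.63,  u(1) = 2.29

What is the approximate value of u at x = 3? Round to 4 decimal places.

Euler: u_{n+1} = u_n + h·f(x_n, u_n).
x=1.000000, u=2.290000: f=3.622300 → u ← 2.290000 + 0.4·3.622300 = 3.738920
x=1.400000, u=3.738920: f=4.882860 → u ← 3.738920 + 0.4·4.882860 = 5.692064
x=1.800000, u=5.692064: f=6.582096 → u ← 5.692064 + 0.4·6.582096 = 8.324902
x=2.200000, u=8.324902: f=8.872665 → u ← 8.324902 + 0.4·8.872665 = 11.873969
x=2.600000, u=11.873969: f=11.960353 → u ← 11.873969 + 0.4·11.960353 = 16.658110
u(3) ≈ 16.6581

16.6581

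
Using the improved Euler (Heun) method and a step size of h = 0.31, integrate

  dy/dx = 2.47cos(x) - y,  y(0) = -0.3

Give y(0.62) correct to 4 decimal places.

Heun: k1 = f(x_n, y_n); k2 = f(x_n + h, y_n + h·k1); y_{n+1} = y_n + (h/2)·(k1 + k2).
x=0.000000, y=-0.300000:
  k1 = f(0.000000, -0.300000) = 2.770000
  k2 = f(0.310000, 0.558700) = 1.793564
  y ← -0.300000 + (0.31/2)·(2.770000 + 1.793564) = 0.407352
x=0.310000, y=0.407352:
  k1 = f(0.310000, 0.407352) = 1.944912
  k2 = f(0.620000, 1.010275) = 1.000005
  y ← 0.407352 + (0.31/2)·(1.944912 + 1.000005) = 0.863814
y(0.62) ≈ 0.8638

0.8638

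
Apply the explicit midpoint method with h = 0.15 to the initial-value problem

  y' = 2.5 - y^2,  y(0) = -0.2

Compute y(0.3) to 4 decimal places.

Midpoint: k1 = f(t_n, y_n); k2 = f(t_n + h/2, y_n + (h/2)·k1); y_{n+1} = y_n + h·k2.
t=0.000000, y=-0.200000:
  k1 = f(0.000000, -0.200000) = 2.460000
  k2 = f(0.075000, -0.015500) = 2.499760
  y ← -0.200000 + 0.15·2.499760 = 0.174964
t=0.150000, y=0.174964:
  k1 = f(0.150000, 0.174964) = 2.469388
  k2 = f(0.225000, 0.360168) = 2.370279
  y ← 0.174964 + 0.15·2.370279 = 0.530506
y(0.3) ≈ 0.5305

0.5305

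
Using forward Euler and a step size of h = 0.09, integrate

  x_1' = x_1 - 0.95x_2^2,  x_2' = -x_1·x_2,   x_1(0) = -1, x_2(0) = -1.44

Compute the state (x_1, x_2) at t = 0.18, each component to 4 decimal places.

-1.5920, -1.7486

Euler on (x_1,x_2): x_1_{n+1} = x_1_n + h·x_1', x_2_{n+1} = x_2_n + h·x_2'.
0.000000: (-1.000000, -1.440000); f=(-2.969920, -1.440000) → (-1.267293, -1.569600)
0.090000: (-1.267293, -1.569600); f=(-3.607755, -1.989143) → (-1.591991, -1.748623)
(x_1(0.18), x_2(0.18)) ≈ (-1.5920, -1.7486)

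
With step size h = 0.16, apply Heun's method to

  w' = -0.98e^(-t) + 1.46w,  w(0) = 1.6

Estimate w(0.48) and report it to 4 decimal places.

Heun: k1 = f(t_n, w_n); k2 = f(t_n + h, w_n + h·k1); w_{n+1} = w_n + (h/2)·(k1 + k2).
t=0.000000, w=1.600000:
  k1 = f(0.000000, 1.600000) = 1.356000
  k2 = f(0.160000, 1.816960) = 1.817661
  w ← 1.600000 + (0.16/2)·(1.356000 + 1.817661) = 1.853893
t=0.160000, w=1.853893:
  k1 = f(0.160000, 1.853893) = 1.871583
  k2 = f(0.320000, 2.153346) = 2.432259
  w ← 1.853893 + (0.16/2)·(1.871583 + 2.432259) = 2.198200
t=0.320000, w=2.198200:
  k1 = f(0.320000, 2.198200) = 2.497746
  k2 = f(0.480000, 2.597840) = 3.186438
  w ← 2.198200 + (0.16/2)·(2.497746 + 3.186438) = 2.652935
w(0.48) ≈ 2.6529

2.6529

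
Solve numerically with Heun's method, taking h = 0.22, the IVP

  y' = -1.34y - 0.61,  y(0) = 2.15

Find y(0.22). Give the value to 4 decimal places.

1.4952

Heun: k1 = f(t_n, y_n); k2 = f(t_n + h, y_n + h·k1); y_{n+1} = y_n + (h/2)·(k1 + k2).
t=0.000000, y=2.150000:
  k1 = f(0.000000, 2.150000) = -3.491000
  k2 = f(0.220000, 1.381980) = -2.461853
  y ← 2.150000 + (0.22/2)·(-3.491000 + (-2.461853)) = 1.495186
y(0.22) ≈ 1.4952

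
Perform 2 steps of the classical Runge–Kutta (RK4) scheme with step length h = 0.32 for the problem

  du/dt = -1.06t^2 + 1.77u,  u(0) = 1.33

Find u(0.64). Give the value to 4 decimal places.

4.0002

RK4: k1 = f(t_n, u_n); k2 = f(t_n + h/2, u_n + (h/2)·k1); k3 = f(t_n + h/2, u_n + (h/2)·k2); k4 = f(t_n + h, u_n + h·k3); u_{n+1} = u_n + (h/6)·(k1 + 2k2 + 2k3 + k4).
t=0.000000, u=1.330000:
  k1 = f(0.000000, 1.330000) = 2.354100
  k2 = f(0.160000, 1.706656) = 2.993645
  k3 = f(0.160000, 1.808983) = 3.174764
  k4 = f(0.320000, 2.345925) = 4.043742
  u ← 1.330000 + (0.32/6)·(k1 + 2k2 + 2k3 + k4) = 2.329182
t=0.320000, u=2.329182:
  k1 = f(0.320000, 2.329182) = 4.014108
  k2 = f(0.480000, 2.971439) = 5.015223
  k3 = f(0.480000, 3.131618) = 5.298739
  k4 = f(0.640000, 4.024779) = 6.689682
  u ← 2.329182 + (0.32/6)·(k1 + 2k2 + 2k3 + k4) = 4.000207
u(0.64) ≈ 4.0002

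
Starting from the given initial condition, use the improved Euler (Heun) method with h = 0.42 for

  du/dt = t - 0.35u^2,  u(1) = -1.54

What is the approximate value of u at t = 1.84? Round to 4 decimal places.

Heun: k1 = f(t_n, u_n); k2 = f(t_n + h, u_n + h·k1); u_{n+1} = u_n + (h/2)·(k1 + k2).
t=1.000000, u=-1.540000:
  k1 = f(1.000000, -1.540000) = 0.169940
  k2 = f(1.420000, -1.468625) = 0.665099
  u ← -1.540000 + (0.42/2)·(0.169940 + 0.665099) = -1.364642
t=1.420000, u=-1.364642:
  k1 = f(1.420000, -1.364642) = 0.768213
  k2 = f(1.840000, -1.041992) = 1.459988
  u ← -1.364642 + (0.42/2)·(0.768213 + 1.459988) = -0.896719
u(1.84) ≈ -0.8967

-0.8967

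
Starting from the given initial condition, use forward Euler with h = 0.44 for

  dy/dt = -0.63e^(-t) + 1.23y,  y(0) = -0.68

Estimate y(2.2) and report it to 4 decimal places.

Euler: y_{n+1} = y_n + h·f(t_n, y_n).
t=0.000000, y=-0.680000: f=-1.466400 → y ← -0.680000 + 0.44·(-1.466400) = -1.325216
t=0.440000, y=-1.325216: f=-2.035759 → y ← -1.325216 + 0.44·(-2.035759) = -2.220950
t=0.880000, y=-2.220950: f=-2.993081 → y ← -2.220950 + 0.44·(-2.993081) = -3.537906
t=1.320000, y=-3.537906: f=-4.519919 → y ← -3.537906 + 0.44·(-4.519919) = -5.526670
t=1.760000, y=-5.526670: f=-6.906192 → y ← -5.526670 + 0.44·(-6.906192) = -8.565395
y(2.2) ≈ -8.5654

-8.5654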